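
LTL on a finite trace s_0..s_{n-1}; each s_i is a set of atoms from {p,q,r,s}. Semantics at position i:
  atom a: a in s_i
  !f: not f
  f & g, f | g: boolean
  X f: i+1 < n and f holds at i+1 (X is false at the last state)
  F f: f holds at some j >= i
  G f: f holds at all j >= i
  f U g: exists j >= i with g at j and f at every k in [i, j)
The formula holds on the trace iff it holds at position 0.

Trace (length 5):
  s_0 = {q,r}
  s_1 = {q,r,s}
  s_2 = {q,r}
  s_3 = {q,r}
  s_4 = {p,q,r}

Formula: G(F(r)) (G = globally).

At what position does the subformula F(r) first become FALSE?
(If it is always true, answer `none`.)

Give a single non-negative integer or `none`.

s_0={q,r}: F(r)=True r=True
s_1={q,r,s}: F(r)=True r=True
s_2={q,r}: F(r)=True r=True
s_3={q,r}: F(r)=True r=True
s_4={p,q,r}: F(r)=True r=True
G(F(r)) holds globally = True
No violation — formula holds at every position.

Answer: none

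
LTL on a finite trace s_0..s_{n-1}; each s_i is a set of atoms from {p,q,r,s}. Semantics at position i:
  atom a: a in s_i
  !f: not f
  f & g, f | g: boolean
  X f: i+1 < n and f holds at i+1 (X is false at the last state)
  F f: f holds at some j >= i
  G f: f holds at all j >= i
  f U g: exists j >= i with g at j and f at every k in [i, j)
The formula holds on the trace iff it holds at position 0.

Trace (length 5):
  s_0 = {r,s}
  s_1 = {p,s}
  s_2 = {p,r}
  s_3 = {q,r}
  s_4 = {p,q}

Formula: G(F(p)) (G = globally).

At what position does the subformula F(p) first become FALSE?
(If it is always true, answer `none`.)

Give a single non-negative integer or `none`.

s_0={r,s}: F(p)=True p=False
s_1={p,s}: F(p)=True p=True
s_2={p,r}: F(p)=True p=True
s_3={q,r}: F(p)=True p=False
s_4={p,q}: F(p)=True p=True
G(F(p)) holds globally = True
No violation — formula holds at every position.

Answer: none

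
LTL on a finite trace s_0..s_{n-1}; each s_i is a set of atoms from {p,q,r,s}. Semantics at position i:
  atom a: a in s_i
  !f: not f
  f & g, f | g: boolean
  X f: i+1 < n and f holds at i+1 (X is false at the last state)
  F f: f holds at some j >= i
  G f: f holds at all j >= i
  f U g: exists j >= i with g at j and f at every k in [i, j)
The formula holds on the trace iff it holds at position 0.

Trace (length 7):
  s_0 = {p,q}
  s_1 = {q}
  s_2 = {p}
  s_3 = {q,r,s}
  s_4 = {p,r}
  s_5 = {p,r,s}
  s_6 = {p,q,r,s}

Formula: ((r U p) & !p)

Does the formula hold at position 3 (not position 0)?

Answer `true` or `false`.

s_0={p,q}: ((r U p) & !p)=False (r U p)=True r=False p=True !p=False
s_1={q}: ((r U p) & !p)=False (r U p)=False r=False p=False !p=True
s_2={p}: ((r U p) & !p)=False (r U p)=True r=False p=True !p=False
s_3={q,r,s}: ((r U p) & !p)=True (r U p)=True r=True p=False !p=True
s_4={p,r}: ((r U p) & !p)=False (r U p)=True r=True p=True !p=False
s_5={p,r,s}: ((r U p) & !p)=False (r U p)=True r=True p=True !p=False
s_6={p,q,r,s}: ((r U p) & !p)=False (r U p)=True r=True p=True !p=False
Evaluating at position 3: result = True

Answer: true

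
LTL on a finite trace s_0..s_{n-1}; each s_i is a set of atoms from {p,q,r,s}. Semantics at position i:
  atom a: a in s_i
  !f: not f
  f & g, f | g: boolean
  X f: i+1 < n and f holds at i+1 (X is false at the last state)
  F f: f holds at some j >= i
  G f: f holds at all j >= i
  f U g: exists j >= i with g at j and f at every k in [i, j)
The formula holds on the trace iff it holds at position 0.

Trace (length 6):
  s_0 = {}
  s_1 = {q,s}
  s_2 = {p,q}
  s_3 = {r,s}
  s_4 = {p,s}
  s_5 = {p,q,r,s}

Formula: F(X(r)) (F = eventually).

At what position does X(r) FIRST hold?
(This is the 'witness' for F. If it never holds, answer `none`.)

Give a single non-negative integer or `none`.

s_0={}: X(r)=False r=False
s_1={q,s}: X(r)=False r=False
s_2={p,q}: X(r)=True r=False
s_3={r,s}: X(r)=False r=True
s_4={p,s}: X(r)=True r=False
s_5={p,q,r,s}: X(r)=False r=True
F(X(r)) holds; first witness at position 2.

Answer: 2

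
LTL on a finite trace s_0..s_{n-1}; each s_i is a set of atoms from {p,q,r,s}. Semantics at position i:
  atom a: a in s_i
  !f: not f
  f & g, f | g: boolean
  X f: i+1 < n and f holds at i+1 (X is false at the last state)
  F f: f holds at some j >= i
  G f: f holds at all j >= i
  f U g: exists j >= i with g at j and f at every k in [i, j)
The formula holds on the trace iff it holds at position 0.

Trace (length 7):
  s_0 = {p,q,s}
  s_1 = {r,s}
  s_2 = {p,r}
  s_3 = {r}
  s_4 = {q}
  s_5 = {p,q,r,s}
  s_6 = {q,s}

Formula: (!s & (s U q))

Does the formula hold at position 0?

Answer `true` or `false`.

s_0={p,q,s}: (!s & (s U q))=False !s=False s=True (s U q)=True q=True
s_1={r,s}: (!s & (s U q))=False !s=False s=True (s U q)=False q=False
s_2={p,r}: (!s & (s U q))=False !s=True s=False (s U q)=False q=False
s_3={r}: (!s & (s U q))=False !s=True s=False (s U q)=False q=False
s_4={q}: (!s & (s U q))=True !s=True s=False (s U q)=True q=True
s_5={p,q,r,s}: (!s & (s U q))=False !s=False s=True (s U q)=True q=True
s_6={q,s}: (!s & (s U q))=False !s=False s=True (s U q)=True q=True

Answer: false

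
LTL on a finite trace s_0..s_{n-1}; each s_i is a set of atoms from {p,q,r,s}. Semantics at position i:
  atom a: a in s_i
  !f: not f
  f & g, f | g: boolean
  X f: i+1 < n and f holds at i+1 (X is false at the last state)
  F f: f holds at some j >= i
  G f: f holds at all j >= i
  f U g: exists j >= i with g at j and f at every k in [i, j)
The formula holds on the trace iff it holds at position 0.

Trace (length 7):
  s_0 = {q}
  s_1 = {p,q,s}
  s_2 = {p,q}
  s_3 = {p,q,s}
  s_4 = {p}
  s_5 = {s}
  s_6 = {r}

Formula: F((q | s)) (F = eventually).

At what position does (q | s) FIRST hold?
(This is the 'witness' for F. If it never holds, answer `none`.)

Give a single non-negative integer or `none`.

s_0={q}: (q | s)=True q=True s=False
s_1={p,q,s}: (q | s)=True q=True s=True
s_2={p,q}: (q | s)=True q=True s=False
s_3={p,q,s}: (q | s)=True q=True s=True
s_4={p}: (q | s)=False q=False s=False
s_5={s}: (q | s)=True q=False s=True
s_6={r}: (q | s)=False q=False s=False
F((q | s)) holds; first witness at position 0.

Answer: 0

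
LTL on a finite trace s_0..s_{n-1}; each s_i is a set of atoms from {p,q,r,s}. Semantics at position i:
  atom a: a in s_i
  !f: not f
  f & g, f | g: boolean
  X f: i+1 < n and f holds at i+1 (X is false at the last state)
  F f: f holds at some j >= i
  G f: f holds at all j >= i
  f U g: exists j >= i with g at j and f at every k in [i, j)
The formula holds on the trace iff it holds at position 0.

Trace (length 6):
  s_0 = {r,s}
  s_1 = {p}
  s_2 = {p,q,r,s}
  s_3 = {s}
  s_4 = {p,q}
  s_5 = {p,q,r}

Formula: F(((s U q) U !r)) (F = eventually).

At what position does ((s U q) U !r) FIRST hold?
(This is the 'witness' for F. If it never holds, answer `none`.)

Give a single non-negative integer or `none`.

s_0={r,s}: ((s U q) U !r)=False (s U q)=False s=True q=False !r=False r=True
s_1={p}: ((s U q) U !r)=True (s U q)=False s=False q=False !r=True r=False
s_2={p,q,r,s}: ((s U q) U !r)=True (s U q)=True s=True q=True !r=False r=True
s_3={s}: ((s U q) U !r)=True (s U q)=True s=True q=False !r=True r=False
s_4={p,q}: ((s U q) U !r)=True (s U q)=True s=False q=True !r=True r=False
s_5={p,q,r}: ((s U q) U !r)=False (s U q)=True s=False q=True !r=False r=True
F(((s U q) U !r)) holds; first witness at position 1.

Answer: 1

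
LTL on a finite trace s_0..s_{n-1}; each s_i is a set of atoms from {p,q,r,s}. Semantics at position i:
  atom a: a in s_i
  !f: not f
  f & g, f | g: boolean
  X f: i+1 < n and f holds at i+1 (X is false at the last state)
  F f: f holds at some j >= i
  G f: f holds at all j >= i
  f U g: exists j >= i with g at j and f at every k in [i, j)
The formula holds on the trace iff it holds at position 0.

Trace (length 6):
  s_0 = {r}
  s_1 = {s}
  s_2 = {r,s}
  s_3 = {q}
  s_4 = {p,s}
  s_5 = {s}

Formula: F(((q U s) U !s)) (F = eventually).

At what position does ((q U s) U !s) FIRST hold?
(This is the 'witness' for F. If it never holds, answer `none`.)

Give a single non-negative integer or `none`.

s_0={r}: ((q U s) U !s)=True (q U s)=False q=False s=False !s=True
s_1={s}: ((q U s) U !s)=True (q U s)=True q=False s=True !s=False
s_2={r,s}: ((q U s) U !s)=True (q U s)=True q=False s=True !s=False
s_3={q}: ((q U s) U !s)=True (q U s)=True q=True s=False !s=True
s_4={p,s}: ((q U s) U !s)=False (q U s)=True q=False s=True !s=False
s_5={s}: ((q U s) U !s)=False (q U s)=True q=False s=True !s=False
F(((q U s) U !s)) holds; first witness at position 0.

Answer: 0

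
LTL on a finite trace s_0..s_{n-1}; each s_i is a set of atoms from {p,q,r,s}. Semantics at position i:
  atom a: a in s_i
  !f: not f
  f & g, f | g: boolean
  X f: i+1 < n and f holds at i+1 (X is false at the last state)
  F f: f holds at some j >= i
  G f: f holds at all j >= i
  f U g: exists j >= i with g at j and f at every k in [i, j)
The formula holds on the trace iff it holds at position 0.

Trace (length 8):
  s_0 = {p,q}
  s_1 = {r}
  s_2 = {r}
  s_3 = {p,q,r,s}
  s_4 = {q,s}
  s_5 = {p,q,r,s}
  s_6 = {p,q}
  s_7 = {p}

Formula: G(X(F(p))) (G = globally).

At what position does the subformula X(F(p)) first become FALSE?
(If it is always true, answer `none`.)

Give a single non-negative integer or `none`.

s_0={p,q}: X(F(p))=True F(p)=True p=True
s_1={r}: X(F(p))=True F(p)=True p=False
s_2={r}: X(F(p))=True F(p)=True p=False
s_3={p,q,r,s}: X(F(p))=True F(p)=True p=True
s_4={q,s}: X(F(p))=True F(p)=True p=False
s_5={p,q,r,s}: X(F(p))=True F(p)=True p=True
s_6={p,q}: X(F(p))=True F(p)=True p=True
s_7={p}: X(F(p))=False F(p)=True p=True
G(X(F(p))) holds globally = False
First violation at position 7.

Answer: 7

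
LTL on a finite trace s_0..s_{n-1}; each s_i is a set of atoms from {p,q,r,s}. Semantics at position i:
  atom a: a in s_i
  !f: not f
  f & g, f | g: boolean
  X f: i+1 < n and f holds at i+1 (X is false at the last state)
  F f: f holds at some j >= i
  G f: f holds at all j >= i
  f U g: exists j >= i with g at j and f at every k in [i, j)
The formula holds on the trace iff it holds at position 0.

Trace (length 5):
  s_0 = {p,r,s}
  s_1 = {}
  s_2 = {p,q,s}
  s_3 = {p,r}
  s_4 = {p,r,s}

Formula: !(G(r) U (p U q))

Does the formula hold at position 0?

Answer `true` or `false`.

Answer: true

Derivation:
s_0={p,r,s}: !(G(r) U (p U q))=True (G(r) U (p U q))=False G(r)=False r=True (p U q)=False p=True q=False
s_1={}: !(G(r) U (p U q))=True (G(r) U (p U q))=False G(r)=False r=False (p U q)=False p=False q=False
s_2={p,q,s}: !(G(r) U (p U q))=False (G(r) U (p U q))=True G(r)=False r=False (p U q)=True p=True q=True
s_3={p,r}: !(G(r) U (p U q))=True (G(r) U (p U q))=False G(r)=True r=True (p U q)=False p=True q=False
s_4={p,r,s}: !(G(r) U (p U q))=True (G(r) U (p U q))=False G(r)=True r=True (p U q)=False p=True q=False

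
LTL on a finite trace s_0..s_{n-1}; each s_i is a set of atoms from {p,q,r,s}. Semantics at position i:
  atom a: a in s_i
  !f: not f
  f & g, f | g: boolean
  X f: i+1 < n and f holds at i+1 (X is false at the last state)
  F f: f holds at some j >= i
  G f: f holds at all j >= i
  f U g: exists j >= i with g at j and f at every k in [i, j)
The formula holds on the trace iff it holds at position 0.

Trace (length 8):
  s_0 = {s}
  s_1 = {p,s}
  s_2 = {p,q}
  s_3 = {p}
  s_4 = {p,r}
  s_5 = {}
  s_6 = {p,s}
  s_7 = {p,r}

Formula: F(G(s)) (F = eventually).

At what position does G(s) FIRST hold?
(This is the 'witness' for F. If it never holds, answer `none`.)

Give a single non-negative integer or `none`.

s_0={s}: G(s)=False s=True
s_1={p,s}: G(s)=False s=True
s_2={p,q}: G(s)=False s=False
s_3={p}: G(s)=False s=False
s_4={p,r}: G(s)=False s=False
s_5={}: G(s)=False s=False
s_6={p,s}: G(s)=False s=True
s_7={p,r}: G(s)=False s=False
F(G(s)) does not hold (no witness exists).

Answer: none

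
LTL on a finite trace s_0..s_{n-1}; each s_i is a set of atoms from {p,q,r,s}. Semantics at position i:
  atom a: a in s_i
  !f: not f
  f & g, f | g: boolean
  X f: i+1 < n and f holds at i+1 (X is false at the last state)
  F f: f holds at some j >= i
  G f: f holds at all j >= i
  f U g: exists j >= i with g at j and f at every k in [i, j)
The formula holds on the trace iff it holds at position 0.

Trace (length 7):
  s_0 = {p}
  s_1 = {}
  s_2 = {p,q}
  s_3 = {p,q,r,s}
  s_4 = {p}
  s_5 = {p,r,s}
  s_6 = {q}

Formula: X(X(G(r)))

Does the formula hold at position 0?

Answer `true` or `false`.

s_0={p}: X(X(G(r)))=False X(G(r))=False G(r)=False r=False
s_1={}: X(X(G(r)))=False X(G(r))=False G(r)=False r=False
s_2={p,q}: X(X(G(r)))=False X(G(r))=False G(r)=False r=False
s_3={p,q,r,s}: X(X(G(r)))=False X(G(r))=False G(r)=False r=True
s_4={p}: X(X(G(r)))=False X(G(r))=False G(r)=False r=False
s_5={p,r,s}: X(X(G(r)))=False X(G(r))=False G(r)=False r=True
s_6={q}: X(X(G(r)))=False X(G(r))=False G(r)=False r=False

Answer: false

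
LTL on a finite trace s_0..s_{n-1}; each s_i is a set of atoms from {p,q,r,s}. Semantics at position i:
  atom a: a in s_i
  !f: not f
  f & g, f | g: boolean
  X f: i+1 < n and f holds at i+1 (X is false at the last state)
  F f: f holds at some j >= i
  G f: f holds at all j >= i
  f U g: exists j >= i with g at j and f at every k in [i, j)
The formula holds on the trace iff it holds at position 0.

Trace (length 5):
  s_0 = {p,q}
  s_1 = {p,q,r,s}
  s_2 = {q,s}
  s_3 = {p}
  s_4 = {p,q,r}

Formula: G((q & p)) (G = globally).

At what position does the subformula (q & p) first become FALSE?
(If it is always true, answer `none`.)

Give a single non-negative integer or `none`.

Answer: 2

Derivation:
s_0={p,q}: (q & p)=True q=True p=True
s_1={p,q,r,s}: (q & p)=True q=True p=True
s_2={q,s}: (q & p)=False q=True p=False
s_3={p}: (q & p)=False q=False p=True
s_4={p,q,r}: (q & p)=True q=True p=True
G((q & p)) holds globally = False
First violation at position 2.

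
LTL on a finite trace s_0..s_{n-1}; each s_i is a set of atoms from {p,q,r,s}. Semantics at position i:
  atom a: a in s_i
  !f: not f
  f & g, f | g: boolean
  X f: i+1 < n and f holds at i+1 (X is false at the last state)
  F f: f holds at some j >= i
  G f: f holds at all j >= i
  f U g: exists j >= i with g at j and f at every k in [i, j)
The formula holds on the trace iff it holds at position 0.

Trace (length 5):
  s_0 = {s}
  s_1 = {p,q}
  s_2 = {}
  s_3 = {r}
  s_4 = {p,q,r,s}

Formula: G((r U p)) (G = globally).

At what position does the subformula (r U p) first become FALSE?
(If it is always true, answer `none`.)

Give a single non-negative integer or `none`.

s_0={s}: (r U p)=False r=False p=False
s_1={p,q}: (r U p)=True r=False p=True
s_2={}: (r U p)=False r=False p=False
s_3={r}: (r U p)=True r=True p=False
s_4={p,q,r,s}: (r U p)=True r=True p=True
G((r U p)) holds globally = False
First violation at position 0.

Answer: 0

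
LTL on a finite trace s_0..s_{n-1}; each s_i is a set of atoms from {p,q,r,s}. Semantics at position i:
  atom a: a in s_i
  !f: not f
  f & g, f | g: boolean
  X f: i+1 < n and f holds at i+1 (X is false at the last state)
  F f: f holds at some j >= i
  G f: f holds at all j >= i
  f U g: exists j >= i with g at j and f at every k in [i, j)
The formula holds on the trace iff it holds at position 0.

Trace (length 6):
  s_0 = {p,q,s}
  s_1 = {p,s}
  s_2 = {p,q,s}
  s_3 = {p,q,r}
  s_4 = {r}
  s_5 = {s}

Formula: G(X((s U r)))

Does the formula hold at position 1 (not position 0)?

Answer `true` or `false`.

Answer: false

Derivation:
s_0={p,q,s}: G(X((s U r)))=False X((s U r))=True (s U r)=True s=True r=False
s_1={p,s}: G(X((s U r)))=False X((s U r))=True (s U r)=True s=True r=False
s_2={p,q,s}: G(X((s U r)))=False X((s U r))=True (s U r)=True s=True r=False
s_3={p,q,r}: G(X((s U r)))=False X((s U r))=True (s U r)=True s=False r=True
s_4={r}: G(X((s U r)))=False X((s U r))=False (s U r)=True s=False r=True
s_5={s}: G(X((s U r)))=False X((s U r))=False (s U r)=False s=True r=False
Evaluating at position 1: result = False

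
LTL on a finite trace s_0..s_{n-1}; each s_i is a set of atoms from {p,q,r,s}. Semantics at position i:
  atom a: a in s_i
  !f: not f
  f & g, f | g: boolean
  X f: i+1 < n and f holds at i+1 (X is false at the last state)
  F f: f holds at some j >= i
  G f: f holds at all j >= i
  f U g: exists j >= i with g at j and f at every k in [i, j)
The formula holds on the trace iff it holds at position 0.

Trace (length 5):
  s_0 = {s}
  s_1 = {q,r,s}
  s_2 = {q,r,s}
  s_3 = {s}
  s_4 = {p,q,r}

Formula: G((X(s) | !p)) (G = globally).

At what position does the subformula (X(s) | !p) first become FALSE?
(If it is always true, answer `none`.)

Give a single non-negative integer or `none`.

Answer: 4

Derivation:
s_0={s}: (X(s) | !p)=True X(s)=True s=True !p=True p=False
s_1={q,r,s}: (X(s) | !p)=True X(s)=True s=True !p=True p=False
s_2={q,r,s}: (X(s) | !p)=True X(s)=True s=True !p=True p=False
s_3={s}: (X(s) | !p)=True X(s)=False s=True !p=True p=False
s_4={p,q,r}: (X(s) | !p)=False X(s)=False s=False !p=False p=True
G((X(s) | !p)) holds globally = False
First violation at position 4.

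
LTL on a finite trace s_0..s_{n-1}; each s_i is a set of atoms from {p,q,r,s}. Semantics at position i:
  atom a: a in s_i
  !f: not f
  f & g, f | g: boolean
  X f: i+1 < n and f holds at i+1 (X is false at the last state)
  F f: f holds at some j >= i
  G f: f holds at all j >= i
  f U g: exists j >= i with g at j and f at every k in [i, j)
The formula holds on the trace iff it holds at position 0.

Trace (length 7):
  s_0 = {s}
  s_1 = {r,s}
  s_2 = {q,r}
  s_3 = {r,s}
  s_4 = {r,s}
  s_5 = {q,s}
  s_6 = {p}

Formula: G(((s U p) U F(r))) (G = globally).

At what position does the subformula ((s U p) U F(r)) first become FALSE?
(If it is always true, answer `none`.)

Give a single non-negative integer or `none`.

s_0={s}: ((s U p) U F(r))=True (s U p)=False s=True p=False F(r)=True r=False
s_1={r,s}: ((s U p) U F(r))=True (s U p)=False s=True p=False F(r)=True r=True
s_2={q,r}: ((s U p) U F(r))=True (s U p)=False s=False p=False F(r)=True r=True
s_3={r,s}: ((s U p) U F(r))=True (s U p)=True s=True p=False F(r)=True r=True
s_4={r,s}: ((s U p) U F(r))=True (s U p)=True s=True p=False F(r)=True r=True
s_5={q,s}: ((s U p) U F(r))=False (s U p)=True s=True p=False F(r)=False r=False
s_6={p}: ((s U p) U F(r))=False (s U p)=True s=False p=True F(r)=False r=False
G(((s U p) U F(r))) holds globally = False
First violation at position 5.

Answer: 5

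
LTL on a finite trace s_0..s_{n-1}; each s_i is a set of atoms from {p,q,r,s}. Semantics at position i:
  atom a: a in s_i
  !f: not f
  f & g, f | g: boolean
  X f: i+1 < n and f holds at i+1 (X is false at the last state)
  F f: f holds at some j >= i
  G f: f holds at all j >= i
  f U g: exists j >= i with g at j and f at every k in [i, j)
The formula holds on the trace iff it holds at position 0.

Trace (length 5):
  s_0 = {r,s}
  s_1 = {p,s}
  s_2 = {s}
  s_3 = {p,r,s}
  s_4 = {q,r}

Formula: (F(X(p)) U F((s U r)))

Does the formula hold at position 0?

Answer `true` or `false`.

s_0={r,s}: (F(X(p)) U F((s U r)))=True F(X(p))=True X(p)=True p=False F((s U r))=True (s U r)=True s=True r=True
s_1={p,s}: (F(X(p)) U F((s U r)))=True F(X(p))=True X(p)=False p=True F((s U r))=True (s U r)=True s=True r=False
s_2={s}: (F(X(p)) U F((s U r)))=True F(X(p))=True X(p)=True p=False F((s U r))=True (s U r)=True s=True r=False
s_3={p,r,s}: (F(X(p)) U F((s U r)))=True F(X(p))=False X(p)=False p=True F((s U r))=True (s U r)=True s=True r=True
s_4={q,r}: (F(X(p)) U F((s U r)))=True F(X(p))=False X(p)=False p=False F((s U r))=True (s U r)=True s=False r=True

Answer: true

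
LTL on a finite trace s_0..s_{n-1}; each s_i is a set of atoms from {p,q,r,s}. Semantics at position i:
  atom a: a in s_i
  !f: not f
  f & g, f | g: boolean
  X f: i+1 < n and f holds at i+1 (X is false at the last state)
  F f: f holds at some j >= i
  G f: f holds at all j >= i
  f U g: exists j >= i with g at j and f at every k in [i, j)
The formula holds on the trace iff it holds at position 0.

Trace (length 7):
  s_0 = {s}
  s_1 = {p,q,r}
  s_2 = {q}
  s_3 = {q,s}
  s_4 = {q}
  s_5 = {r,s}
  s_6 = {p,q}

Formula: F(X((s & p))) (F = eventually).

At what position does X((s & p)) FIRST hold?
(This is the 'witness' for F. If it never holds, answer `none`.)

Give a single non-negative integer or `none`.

Answer: none

Derivation:
s_0={s}: X((s & p))=False (s & p)=False s=True p=False
s_1={p,q,r}: X((s & p))=False (s & p)=False s=False p=True
s_2={q}: X((s & p))=False (s & p)=False s=False p=False
s_3={q,s}: X((s & p))=False (s & p)=False s=True p=False
s_4={q}: X((s & p))=False (s & p)=False s=False p=False
s_5={r,s}: X((s & p))=False (s & p)=False s=True p=False
s_6={p,q}: X((s & p))=False (s & p)=False s=False p=True
F(X((s & p))) does not hold (no witness exists).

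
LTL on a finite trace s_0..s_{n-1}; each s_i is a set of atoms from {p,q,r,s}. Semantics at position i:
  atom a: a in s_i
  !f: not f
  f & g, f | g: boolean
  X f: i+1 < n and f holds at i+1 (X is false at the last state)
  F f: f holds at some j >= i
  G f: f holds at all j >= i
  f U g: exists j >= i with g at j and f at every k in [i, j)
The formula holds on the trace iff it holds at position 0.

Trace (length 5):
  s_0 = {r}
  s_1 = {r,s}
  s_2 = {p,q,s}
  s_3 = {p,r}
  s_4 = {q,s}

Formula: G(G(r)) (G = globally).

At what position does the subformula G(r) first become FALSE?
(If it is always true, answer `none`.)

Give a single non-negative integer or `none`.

s_0={r}: G(r)=False r=True
s_1={r,s}: G(r)=False r=True
s_2={p,q,s}: G(r)=False r=False
s_3={p,r}: G(r)=False r=True
s_4={q,s}: G(r)=False r=False
G(G(r)) holds globally = False
First violation at position 0.

Answer: 0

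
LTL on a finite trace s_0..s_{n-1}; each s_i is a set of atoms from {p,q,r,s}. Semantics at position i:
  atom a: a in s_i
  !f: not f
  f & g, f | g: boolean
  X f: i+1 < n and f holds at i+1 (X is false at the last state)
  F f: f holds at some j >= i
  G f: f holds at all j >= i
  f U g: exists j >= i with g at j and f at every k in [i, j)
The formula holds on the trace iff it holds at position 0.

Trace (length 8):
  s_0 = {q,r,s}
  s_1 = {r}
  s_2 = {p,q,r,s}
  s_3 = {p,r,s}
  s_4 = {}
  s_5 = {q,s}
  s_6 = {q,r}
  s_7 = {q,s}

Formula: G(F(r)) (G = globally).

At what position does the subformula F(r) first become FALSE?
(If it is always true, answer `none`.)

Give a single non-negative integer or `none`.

Answer: 7

Derivation:
s_0={q,r,s}: F(r)=True r=True
s_1={r}: F(r)=True r=True
s_2={p,q,r,s}: F(r)=True r=True
s_3={p,r,s}: F(r)=True r=True
s_4={}: F(r)=True r=False
s_5={q,s}: F(r)=True r=False
s_6={q,r}: F(r)=True r=True
s_7={q,s}: F(r)=False r=False
G(F(r)) holds globally = False
First violation at position 7.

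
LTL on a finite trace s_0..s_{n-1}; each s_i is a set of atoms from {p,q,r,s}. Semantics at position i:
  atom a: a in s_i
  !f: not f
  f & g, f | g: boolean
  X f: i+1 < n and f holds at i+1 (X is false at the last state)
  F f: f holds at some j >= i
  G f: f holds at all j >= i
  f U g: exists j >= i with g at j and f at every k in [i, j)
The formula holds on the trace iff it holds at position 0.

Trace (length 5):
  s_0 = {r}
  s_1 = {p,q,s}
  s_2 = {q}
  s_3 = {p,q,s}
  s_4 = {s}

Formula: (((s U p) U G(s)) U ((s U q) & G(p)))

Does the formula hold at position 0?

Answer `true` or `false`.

Answer: false

Derivation:
s_0={r}: (((s U p) U G(s)) U ((s U q) & G(p)))=False ((s U p) U G(s))=False (s U p)=False s=False p=False G(s)=False ((s U q) & G(p))=False (s U q)=False q=False G(p)=False
s_1={p,q,s}: (((s U p) U G(s)) U ((s U q) & G(p)))=False ((s U p) U G(s))=False (s U p)=True s=True p=True G(s)=False ((s U q) & G(p))=False (s U q)=True q=True G(p)=False
s_2={q}: (((s U p) U G(s)) U ((s U q) & G(p)))=False ((s U p) U G(s))=False (s U p)=False s=False p=False G(s)=False ((s U q) & G(p))=False (s U q)=True q=True G(p)=False
s_3={p,q,s}: (((s U p) U G(s)) U ((s U q) & G(p)))=False ((s U p) U G(s))=True (s U p)=True s=True p=True G(s)=True ((s U q) & G(p))=False (s U q)=True q=True G(p)=False
s_4={s}: (((s U p) U G(s)) U ((s U q) & G(p)))=False ((s U p) U G(s))=True (s U p)=False s=True p=False G(s)=True ((s U q) & G(p))=False (s U q)=False q=False G(p)=False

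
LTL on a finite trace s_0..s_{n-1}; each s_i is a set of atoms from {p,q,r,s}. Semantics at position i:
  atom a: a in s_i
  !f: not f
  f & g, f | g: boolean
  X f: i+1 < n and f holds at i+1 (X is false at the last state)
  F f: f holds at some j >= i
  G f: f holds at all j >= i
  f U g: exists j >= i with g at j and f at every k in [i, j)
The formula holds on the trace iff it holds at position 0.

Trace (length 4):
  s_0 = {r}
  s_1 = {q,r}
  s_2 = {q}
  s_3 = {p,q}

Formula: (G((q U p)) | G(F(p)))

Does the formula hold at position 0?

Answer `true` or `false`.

Answer: true

Derivation:
s_0={r}: (G((q U p)) | G(F(p)))=True G((q U p))=False (q U p)=False q=False p=False G(F(p))=True F(p)=True
s_1={q,r}: (G((q U p)) | G(F(p)))=True G((q U p))=True (q U p)=True q=True p=False G(F(p))=True F(p)=True
s_2={q}: (G((q U p)) | G(F(p)))=True G((q U p))=True (q U p)=True q=True p=False G(F(p))=True F(p)=True
s_3={p,q}: (G((q U p)) | G(F(p)))=True G((q U p))=True (q U p)=True q=True p=True G(F(p))=True F(p)=True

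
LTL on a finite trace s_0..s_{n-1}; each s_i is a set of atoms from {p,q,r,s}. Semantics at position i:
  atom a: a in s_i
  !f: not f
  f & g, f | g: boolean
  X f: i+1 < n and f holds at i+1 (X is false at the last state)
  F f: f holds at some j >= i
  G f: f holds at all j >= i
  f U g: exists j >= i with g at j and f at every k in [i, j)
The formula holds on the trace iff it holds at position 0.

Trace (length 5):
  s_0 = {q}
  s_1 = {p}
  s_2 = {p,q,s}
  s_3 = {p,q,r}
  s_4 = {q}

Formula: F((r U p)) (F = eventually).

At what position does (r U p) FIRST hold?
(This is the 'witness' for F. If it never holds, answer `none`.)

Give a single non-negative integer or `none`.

Answer: 1

Derivation:
s_0={q}: (r U p)=False r=False p=False
s_1={p}: (r U p)=True r=False p=True
s_2={p,q,s}: (r U p)=True r=False p=True
s_3={p,q,r}: (r U p)=True r=True p=True
s_4={q}: (r U p)=False r=False p=False
F((r U p)) holds; first witness at position 1.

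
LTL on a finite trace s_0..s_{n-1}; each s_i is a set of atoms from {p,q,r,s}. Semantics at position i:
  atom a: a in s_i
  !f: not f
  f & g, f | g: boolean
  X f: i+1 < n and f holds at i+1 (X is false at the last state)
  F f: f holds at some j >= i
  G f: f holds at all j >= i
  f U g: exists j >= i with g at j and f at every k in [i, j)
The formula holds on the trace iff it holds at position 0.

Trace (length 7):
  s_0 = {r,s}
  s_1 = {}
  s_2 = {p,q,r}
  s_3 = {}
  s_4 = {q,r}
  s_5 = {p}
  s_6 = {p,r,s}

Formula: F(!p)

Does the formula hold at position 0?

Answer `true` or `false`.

s_0={r,s}: F(!p)=True !p=True p=False
s_1={}: F(!p)=True !p=True p=False
s_2={p,q,r}: F(!p)=True !p=False p=True
s_3={}: F(!p)=True !p=True p=False
s_4={q,r}: F(!p)=True !p=True p=False
s_5={p}: F(!p)=False !p=False p=True
s_6={p,r,s}: F(!p)=False !p=False p=True

Answer: true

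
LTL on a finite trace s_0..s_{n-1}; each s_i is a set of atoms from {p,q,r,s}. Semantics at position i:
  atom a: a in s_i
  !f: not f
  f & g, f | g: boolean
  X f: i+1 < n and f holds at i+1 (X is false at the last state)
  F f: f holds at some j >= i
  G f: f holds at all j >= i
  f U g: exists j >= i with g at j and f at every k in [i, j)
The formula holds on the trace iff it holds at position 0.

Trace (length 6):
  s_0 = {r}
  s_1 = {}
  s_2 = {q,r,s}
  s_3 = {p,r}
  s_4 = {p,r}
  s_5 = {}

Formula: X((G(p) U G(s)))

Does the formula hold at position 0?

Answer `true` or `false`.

s_0={r}: X((G(p) U G(s)))=False (G(p) U G(s))=False G(p)=False p=False G(s)=False s=False
s_1={}: X((G(p) U G(s)))=False (G(p) U G(s))=False G(p)=False p=False G(s)=False s=False
s_2={q,r,s}: X((G(p) U G(s)))=False (G(p) U G(s))=False G(p)=False p=False G(s)=False s=True
s_3={p,r}: X((G(p) U G(s)))=False (G(p) U G(s))=False G(p)=False p=True G(s)=False s=False
s_4={p,r}: X((G(p) U G(s)))=False (G(p) U G(s))=False G(p)=False p=True G(s)=False s=False
s_5={}: X((G(p) U G(s)))=False (G(p) U G(s))=False G(p)=False p=False G(s)=False s=False

Answer: false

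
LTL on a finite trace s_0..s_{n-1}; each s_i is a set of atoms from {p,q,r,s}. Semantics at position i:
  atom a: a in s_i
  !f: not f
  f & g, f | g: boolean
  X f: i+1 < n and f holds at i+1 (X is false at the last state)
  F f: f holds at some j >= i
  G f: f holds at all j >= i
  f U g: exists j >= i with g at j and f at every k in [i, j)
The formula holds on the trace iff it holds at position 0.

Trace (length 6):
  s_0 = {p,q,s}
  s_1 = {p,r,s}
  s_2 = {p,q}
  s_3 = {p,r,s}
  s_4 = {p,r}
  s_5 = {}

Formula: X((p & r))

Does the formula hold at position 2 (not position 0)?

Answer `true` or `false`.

Answer: true

Derivation:
s_0={p,q,s}: X((p & r))=True (p & r)=False p=True r=False
s_1={p,r,s}: X((p & r))=False (p & r)=True p=True r=True
s_2={p,q}: X((p & r))=True (p & r)=False p=True r=False
s_3={p,r,s}: X((p & r))=True (p & r)=True p=True r=True
s_4={p,r}: X((p & r))=False (p & r)=True p=True r=True
s_5={}: X((p & r))=False (p & r)=False p=False r=False
Evaluating at position 2: result = True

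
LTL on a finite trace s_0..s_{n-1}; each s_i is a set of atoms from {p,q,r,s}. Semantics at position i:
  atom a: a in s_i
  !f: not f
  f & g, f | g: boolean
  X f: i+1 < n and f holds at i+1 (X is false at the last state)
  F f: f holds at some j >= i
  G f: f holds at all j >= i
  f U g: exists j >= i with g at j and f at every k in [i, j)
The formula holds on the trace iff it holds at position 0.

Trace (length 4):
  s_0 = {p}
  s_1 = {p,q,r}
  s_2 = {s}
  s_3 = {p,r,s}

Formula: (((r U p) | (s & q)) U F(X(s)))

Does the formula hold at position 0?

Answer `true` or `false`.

s_0={p}: (((r U p) | (s & q)) U F(X(s)))=True ((r U p) | (s & q))=True (r U p)=True r=False p=True (s & q)=False s=False q=False F(X(s))=True X(s)=False
s_1={p,q,r}: (((r U p) | (s & q)) U F(X(s)))=True ((r U p) | (s & q))=True (r U p)=True r=True p=True (s & q)=False s=False q=True F(X(s))=True X(s)=True
s_2={s}: (((r U p) | (s & q)) U F(X(s)))=True ((r U p) | (s & q))=False (r U p)=False r=False p=False (s & q)=False s=True q=False F(X(s))=True X(s)=True
s_3={p,r,s}: (((r U p) | (s & q)) U F(X(s)))=False ((r U p) | (s & q))=True (r U p)=True r=True p=True (s & q)=False s=True q=False F(X(s))=False X(s)=False

Answer: true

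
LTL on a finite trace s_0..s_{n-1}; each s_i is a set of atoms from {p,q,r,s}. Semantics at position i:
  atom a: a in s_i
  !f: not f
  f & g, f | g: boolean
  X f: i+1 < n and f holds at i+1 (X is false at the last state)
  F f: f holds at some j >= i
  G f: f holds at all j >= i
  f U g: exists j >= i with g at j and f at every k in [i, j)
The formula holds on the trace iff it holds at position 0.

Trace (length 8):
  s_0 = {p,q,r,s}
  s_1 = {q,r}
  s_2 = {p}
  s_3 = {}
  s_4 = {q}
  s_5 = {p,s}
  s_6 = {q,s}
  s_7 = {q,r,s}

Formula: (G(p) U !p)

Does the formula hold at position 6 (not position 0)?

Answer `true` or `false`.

s_0={p,q,r,s}: (G(p) U !p)=False G(p)=False p=True !p=False
s_1={q,r}: (G(p) U !p)=True G(p)=False p=False !p=True
s_2={p}: (G(p) U !p)=False G(p)=False p=True !p=False
s_3={}: (G(p) U !p)=True G(p)=False p=False !p=True
s_4={q}: (G(p) U !p)=True G(p)=False p=False !p=True
s_5={p,s}: (G(p) U !p)=False G(p)=False p=True !p=False
s_6={q,s}: (G(p) U !p)=True G(p)=False p=False !p=True
s_7={q,r,s}: (G(p) U !p)=True G(p)=False p=False !p=True
Evaluating at position 6: result = True

Answer: true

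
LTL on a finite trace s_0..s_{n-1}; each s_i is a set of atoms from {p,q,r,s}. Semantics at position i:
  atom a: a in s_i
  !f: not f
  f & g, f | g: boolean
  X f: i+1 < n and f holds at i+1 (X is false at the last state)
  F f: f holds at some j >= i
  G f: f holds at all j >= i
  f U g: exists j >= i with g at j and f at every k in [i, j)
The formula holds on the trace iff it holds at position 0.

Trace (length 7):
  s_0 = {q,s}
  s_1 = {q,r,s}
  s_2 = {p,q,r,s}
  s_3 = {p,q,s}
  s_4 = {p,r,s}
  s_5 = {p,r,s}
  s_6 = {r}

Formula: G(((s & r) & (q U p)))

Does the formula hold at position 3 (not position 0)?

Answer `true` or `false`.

s_0={q,s}: G(((s & r) & (q U p)))=False ((s & r) & (q U p))=False (s & r)=False s=True r=False (q U p)=True q=True p=False
s_1={q,r,s}: G(((s & r) & (q U p)))=False ((s & r) & (q U p))=True (s & r)=True s=True r=True (q U p)=True q=True p=False
s_2={p,q,r,s}: G(((s & r) & (q U p)))=False ((s & r) & (q U p))=True (s & r)=True s=True r=True (q U p)=True q=True p=True
s_3={p,q,s}: G(((s & r) & (q U p)))=False ((s & r) & (q U p))=False (s & r)=False s=True r=False (q U p)=True q=True p=True
s_4={p,r,s}: G(((s & r) & (q U p)))=False ((s & r) & (q U p))=True (s & r)=True s=True r=True (q U p)=True q=False p=True
s_5={p,r,s}: G(((s & r) & (q U p)))=False ((s & r) & (q U p))=True (s & r)=True s=True r=True (q U p)=True q=False p=True
s_6={r}: G(((s & r) & (q U p)))=False ((s & r) & (q U p))=False (s & r)=False s=False r=True (q U p)=False q=False p=False
Evaluating at position 3: result = False

Answer: false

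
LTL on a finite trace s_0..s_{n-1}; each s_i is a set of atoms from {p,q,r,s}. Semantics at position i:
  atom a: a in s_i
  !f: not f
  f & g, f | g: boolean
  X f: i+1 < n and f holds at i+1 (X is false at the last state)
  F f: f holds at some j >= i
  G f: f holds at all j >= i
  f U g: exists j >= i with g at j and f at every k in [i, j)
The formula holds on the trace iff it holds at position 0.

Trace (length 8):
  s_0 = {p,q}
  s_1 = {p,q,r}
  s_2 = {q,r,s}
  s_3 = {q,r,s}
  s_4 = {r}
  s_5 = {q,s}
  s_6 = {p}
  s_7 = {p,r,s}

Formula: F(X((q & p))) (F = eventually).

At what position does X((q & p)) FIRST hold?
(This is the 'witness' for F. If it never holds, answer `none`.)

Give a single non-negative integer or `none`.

s_0={p,q}: X((q & p))=True (q & p)=True q=True p=True
s_1={p,q,r}: X((q & p))=False (q & p)=True q=True p=True
s_2={q,r,s}: X((q & p))=False (q & p)=False q=True p=False
s_3={q,r,s}: X((q & p))=False (q & p)=False q=True p=False
s_4={r}: X((q & p))=False (q & p)=False q=False p=False
s_5={q,s}: X((q & p))=False (q & p)=False q=True p=False
s_6={p}: X((q & p))=False (q & p)=False q=False p=True
s_7={p,r,s}: X((q & p))=False (q & p)=False q=False p=True
F(X((q & p))) holds; first witness at position 0.

Answer: 0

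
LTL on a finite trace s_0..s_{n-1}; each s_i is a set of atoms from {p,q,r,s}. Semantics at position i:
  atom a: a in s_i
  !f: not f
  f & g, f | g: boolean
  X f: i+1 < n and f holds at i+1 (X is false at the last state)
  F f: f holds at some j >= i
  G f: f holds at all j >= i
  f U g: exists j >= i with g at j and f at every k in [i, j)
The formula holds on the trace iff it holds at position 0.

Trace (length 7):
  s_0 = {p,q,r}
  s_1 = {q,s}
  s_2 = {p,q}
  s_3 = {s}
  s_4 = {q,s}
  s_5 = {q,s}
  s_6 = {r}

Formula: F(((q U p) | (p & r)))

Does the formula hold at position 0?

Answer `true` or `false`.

s_0={p,q,r}: F(((q U p) | (p & r)))=True ((q U p) | (p & r))=True (q U p)=True q=True p=True (p & r)=True r=True
s_1={q,s}: F(((q U p) | (p & r)))=True ((q U p) | (p & r))=True (q U p)=True q=True p=False (p & r)=False r=False
s_2={p,q}: F(((q U p) | (p & r)))=True ((q U p) | (p & r))=True (q U p)=True q=True p=True (p & r)=False r=False
s_3={s}: F(((q U p) | (p & r)))=False ((q U p) | (p & r))=False (q U p)=False q=False p=False (p & r)=False r=False
s_4={q,s}: F(((q U p) | (p & r)))=False ((q U p) | (p & r))=False (q U p)=False q=True p=False (p & r)=False r=False
s_5={q,s}: F(((q U p) | (p & r)))=False ((q U p) | (p & r))=False (q U p)=False q=True p=False (p & r)=False r=False
s_6={r}: F(((q U p) | (p & r)))=False ((q U p) | (p & r))=False (q U p)=False q=False p=False (p & r)=False r=True

Answer: true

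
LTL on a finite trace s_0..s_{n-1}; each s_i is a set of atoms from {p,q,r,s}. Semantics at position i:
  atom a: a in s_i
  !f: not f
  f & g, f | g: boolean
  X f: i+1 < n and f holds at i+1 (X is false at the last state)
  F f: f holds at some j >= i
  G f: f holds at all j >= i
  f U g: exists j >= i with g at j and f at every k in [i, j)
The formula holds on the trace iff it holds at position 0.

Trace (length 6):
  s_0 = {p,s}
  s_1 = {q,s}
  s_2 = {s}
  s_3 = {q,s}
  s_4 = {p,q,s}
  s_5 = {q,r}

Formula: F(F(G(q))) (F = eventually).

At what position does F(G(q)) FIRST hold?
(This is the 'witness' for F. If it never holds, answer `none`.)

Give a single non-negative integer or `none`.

s_0={p,s}: F(G(q))=True G(q)=False q=False
s_1={q,s}: F(G(q))=True G(q)=False q=True
s_2={s}: F(G(q))=True G(q)=False q=False
s_3={q,s}: F(G(q))=True G(q)=True q=True
s_4={p,q,s}: F(G(q))=True G(q)=True q=True
s_5={q,r}: F(G(q))=True G(q)=True q=True
F(F(G(q))) holds; first witness at position 0.

Answer: 0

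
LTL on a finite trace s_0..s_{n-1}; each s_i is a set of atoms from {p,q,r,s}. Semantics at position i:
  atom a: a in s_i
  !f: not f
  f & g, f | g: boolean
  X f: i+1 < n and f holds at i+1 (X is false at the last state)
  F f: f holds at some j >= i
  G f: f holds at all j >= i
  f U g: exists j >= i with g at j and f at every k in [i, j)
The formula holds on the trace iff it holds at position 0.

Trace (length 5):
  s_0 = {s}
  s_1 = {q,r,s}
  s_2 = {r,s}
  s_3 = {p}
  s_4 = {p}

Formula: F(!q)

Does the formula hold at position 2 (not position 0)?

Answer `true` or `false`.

Answer: true

Derivation:
s_0={s}: F(!q)=True !q=True q=False
s_1={q,r,s}: F(!q)=True !q=False q=True
s_2={r,s}: F(!q)=True !q=True q=False
s_3={p}: F(!q)=True !q=True q=False
s_4={p}: F(!q)=True !q=True q=False
Evaluating at position 2: result = True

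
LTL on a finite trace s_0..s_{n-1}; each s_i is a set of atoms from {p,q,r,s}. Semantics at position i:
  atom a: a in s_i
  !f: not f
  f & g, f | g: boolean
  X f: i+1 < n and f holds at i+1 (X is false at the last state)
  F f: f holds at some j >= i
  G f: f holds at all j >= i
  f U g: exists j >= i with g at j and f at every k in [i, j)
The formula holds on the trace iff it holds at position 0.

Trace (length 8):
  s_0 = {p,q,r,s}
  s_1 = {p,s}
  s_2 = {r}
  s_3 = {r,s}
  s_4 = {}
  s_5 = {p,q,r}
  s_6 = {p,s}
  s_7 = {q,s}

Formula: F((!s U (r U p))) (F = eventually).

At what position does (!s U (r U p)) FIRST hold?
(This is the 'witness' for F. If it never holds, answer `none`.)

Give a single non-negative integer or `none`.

s_0={p,q,r,s}: (!s U (r U p))=True !s=False s=True (r U p)=True r=True p=True
s_1={p,s}: (!s U (r U p))=True !s=False s=True (r U p)=True r=False p=True
s_2={r}: (!s U (r U p))=False !s=True s=False (r U p)=False r=True p=False
s_3={r,s}: (!s U (r U p))=False !s=False s=True (r U p)=False r=True p=False
s_4={}: (!s U (r U p))=True !s=True s=False (r U p)=False r=False p=False
s_5={p,q,r}: (!s U (r U p))=True !s=True s=False (r U p)=True r=True p=True
s_6={p,s}: (!s U (r U p))=True !s=False s=True (r U p)=True r=False p=True
s_7={q,s}: (!s U (r U p))=False !s=False s=True (r U p)=False r=False p=False
F((!s U (r U p))) holds; first witness at position 0.

Answer: 0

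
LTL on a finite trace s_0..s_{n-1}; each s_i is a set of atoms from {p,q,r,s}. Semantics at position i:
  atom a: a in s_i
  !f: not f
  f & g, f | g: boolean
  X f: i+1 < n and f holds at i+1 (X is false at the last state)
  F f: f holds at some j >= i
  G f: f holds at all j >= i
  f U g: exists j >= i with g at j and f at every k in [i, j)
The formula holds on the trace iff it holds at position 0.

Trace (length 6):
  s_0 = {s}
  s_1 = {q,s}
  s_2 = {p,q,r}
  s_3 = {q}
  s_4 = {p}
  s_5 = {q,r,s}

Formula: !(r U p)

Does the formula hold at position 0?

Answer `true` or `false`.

Answer: true

Derivation:
s_0={s}: !(r U p)=True (r U p)=False r=False p=False
s_1={q,s}: !(r U p)=True (r U p)=False r=False p=False
s_2={p,q,r}: !(r U p)=False (r U p)=True r=True p=True
s_3={q}: !(r U p)=True (r U p)=False r=False p=False
s_4={p}: !(r U p)=False (r U p)=True r=False p=True
s_5={q,r,s}: !(r U p)=True (r U p)=False r=True p=False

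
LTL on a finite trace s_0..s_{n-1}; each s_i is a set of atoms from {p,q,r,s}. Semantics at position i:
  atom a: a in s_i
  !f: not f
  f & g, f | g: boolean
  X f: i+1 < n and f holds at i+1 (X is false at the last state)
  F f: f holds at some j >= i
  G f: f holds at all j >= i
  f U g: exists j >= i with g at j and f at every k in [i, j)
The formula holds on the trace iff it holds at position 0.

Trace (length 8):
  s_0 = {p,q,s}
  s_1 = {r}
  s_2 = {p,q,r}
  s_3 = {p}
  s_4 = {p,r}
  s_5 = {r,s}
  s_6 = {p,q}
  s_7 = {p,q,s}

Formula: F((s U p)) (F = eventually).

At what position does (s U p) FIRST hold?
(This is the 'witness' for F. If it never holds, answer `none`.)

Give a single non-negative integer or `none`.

Answer: 0

Derivation:
s_0={p,q,s}: (s U p)=True s=True p=True
s_1={r}: (s U p)=False s=False p=False
s_2={p,q,r}: (s U p)=True s=False p=True
s_3={p}: (s U p)=True s=False p=True
s_4={p,r}: (s U p)=True s=False p=True
s_5={r,s}: (s U p)=True s=True p=False
s_6={p,q}: (s U p)=True s=False p=True
s_7={p,q,s}: (s U p)=True s=True p=True
F((s U p)) holds; first witness at position 0.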